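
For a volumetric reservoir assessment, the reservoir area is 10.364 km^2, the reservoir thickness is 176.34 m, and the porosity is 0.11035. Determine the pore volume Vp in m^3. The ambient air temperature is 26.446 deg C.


Vp = A * 1e6 * hr * phi
Vp = 10.364 * 1e6 * 176.34 * 0.11035
Vp = 2.0167e+08 m^3


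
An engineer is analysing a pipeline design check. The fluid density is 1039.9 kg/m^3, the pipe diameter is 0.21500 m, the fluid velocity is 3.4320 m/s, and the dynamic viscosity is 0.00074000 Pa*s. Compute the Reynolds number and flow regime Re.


Step 1: Re = rho*vel*D/mu = 1039.9*3.432*0.215/0.00074 = 1.0369e+06
Step 2: Re = 1.0369e+06 > 4000, so flow is turbulent.
Re = 1.0369e+06 (turbulent)


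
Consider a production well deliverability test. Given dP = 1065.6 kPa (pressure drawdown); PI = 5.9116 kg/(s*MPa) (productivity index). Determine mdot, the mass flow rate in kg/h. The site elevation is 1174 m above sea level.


mdot = PI * dP / 1000
mdot = 5.9116 * 1065.6 / 1000
mdot = 6.299401 kg/s
Convert: 6.299401 kg/s * 3600.0 = 22678 kg/h
mdot = 22678 kg/h


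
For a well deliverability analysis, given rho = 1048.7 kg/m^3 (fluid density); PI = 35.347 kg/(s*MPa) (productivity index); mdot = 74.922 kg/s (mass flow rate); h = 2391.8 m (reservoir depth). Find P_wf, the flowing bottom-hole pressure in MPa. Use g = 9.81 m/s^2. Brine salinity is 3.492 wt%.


Step 1: P_i = rho*g*h/1e6 = 1048.7*9.81*2391.8/1e6 = 24.60623 MPa
Step 2: P_wf = P_i - mdot/PI = 24.60623 - 74.922/35.347 = 22.487 MPa
P_wf = 22.487 MPa


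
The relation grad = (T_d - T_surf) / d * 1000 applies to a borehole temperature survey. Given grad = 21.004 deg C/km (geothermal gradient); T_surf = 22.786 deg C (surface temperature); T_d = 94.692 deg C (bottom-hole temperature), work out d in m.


d = (T_d - T_surf) / grad * 1000
d = (94.692 - 22.786) / 21.004 * 1000
d = 3423.4 m


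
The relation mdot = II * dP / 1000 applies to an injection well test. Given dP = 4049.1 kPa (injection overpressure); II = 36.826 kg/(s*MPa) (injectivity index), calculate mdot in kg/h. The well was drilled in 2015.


mdot = II * dP / 1000
mdot = 36.826 * 4049.1 / 1000
mdot = 149.1122 kg/s
Convert: 149.1122 kg/s * 3600.0 = 5.3680e+05 kg/h
mdot = 5.3680e+05 kg/h


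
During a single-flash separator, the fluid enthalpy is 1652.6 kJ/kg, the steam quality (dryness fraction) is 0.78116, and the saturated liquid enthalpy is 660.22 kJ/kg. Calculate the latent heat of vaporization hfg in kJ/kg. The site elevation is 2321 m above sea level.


hfg = (h - hf) / x
hfg = (1652.6 - 660.22) / 0.78116
hfg = 1270.4 kJ/kg


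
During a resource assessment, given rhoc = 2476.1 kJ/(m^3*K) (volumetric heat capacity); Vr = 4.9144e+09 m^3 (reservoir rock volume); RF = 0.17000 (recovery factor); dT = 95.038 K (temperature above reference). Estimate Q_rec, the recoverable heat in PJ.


Step 1: Q_s = Vr*rhoc*dT/1e12 = 4.9144e+09*2476.1*95.038/1e12 = 1156.474 PJ
Step 2: Q_rec = Q_s * RF = 1156.474 * 0.17 = 196.60 PJ
Q_rec = 196.60 PJ


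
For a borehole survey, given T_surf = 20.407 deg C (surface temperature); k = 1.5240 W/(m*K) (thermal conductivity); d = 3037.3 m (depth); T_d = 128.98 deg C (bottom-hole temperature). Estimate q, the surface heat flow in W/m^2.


Step 1: grad = (T_d - T_surf)/d * 1000 = (128.98 - 20.407)/3037.3 * 1000 = 35.74655 deg C/km
Step 2: q = k * grad / 1000 = 1.524 * 35.74655 / 1000 = 0.054478 W/m^2
q = 0.054478 W/m^2


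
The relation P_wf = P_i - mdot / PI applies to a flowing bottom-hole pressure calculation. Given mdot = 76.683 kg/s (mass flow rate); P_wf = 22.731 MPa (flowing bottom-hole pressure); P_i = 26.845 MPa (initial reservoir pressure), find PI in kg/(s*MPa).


PI = mdot / (P_i - P_wf)
PI = 76.683 / (26.845 - 22.731)
PI = 18.640 kg/(s*MPa)


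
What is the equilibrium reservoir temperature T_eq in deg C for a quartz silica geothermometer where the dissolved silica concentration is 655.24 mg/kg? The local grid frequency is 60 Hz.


T_eq = 1309 / (5.19 - log10(SiO2)) - 273.15
T_eq = 1309 / (5.19 - log10(655.24)) - 273.15
T_eq = 278.33 deg C


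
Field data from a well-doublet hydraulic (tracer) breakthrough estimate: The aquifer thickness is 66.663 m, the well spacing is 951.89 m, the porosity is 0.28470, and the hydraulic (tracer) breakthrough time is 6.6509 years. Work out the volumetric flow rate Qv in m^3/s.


Qv = pi*hr*phi*L^2 / (3*t_bt*365.25*86400)
Qv = pi*66.663*0.28470*951.89^2 / (3*6.6509*365.25*86400)
Qv = 0.085801 m^3/s


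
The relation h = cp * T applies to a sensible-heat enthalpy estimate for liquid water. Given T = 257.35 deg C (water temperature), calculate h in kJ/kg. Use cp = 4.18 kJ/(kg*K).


h = cp * T
h = 4.18 * 257.35
h = 1075.7 kJ/kg


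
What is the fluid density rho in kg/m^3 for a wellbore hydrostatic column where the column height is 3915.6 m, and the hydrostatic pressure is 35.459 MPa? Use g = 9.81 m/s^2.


rho = P * 1e6 / (g * h)
rho = 35.459 * 1e6 / (9.81 * 3915.6)
rho = 923.12 kg/m^3


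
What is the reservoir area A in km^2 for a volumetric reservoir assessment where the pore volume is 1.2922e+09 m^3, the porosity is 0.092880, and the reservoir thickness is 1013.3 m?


A = Vp / (1e6 * hr * phi)
A = 1.2922e+09 / (1e6 * 1013.3 * 0.092880)
A = 13.730 km^2


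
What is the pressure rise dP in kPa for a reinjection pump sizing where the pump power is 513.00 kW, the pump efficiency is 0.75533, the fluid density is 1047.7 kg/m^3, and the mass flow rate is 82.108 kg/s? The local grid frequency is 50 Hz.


dP = P_pump * rho * eta / mdot
dP = 513.00 * 1047.7 * 0.75533 / 82.108
dP = 4944.3 kPa


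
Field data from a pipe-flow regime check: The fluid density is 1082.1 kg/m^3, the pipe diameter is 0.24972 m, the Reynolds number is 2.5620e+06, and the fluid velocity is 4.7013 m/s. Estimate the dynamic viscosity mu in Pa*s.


mu = rho * vel * D / Re
mu = 1082.1 * 4.7013 * 0.24972 / 2.5620e+06
mu = 0.00049586 Pa*s


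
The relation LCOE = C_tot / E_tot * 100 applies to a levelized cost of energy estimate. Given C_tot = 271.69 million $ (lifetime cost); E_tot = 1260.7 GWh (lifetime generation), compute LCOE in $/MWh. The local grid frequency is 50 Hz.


LCOE = C_tot / E_tot * 100
LCOE = 271.69 / 1260.7 * 100
LCOE = 21.55073 cents/kWh
Convert: 21.55073 cents/kWh * 10.0 = 215.51 $/MWh
LCOE = 215.51 $/MWh


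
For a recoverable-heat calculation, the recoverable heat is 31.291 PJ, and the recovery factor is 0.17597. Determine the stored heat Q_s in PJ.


Q_s = Q_rec / RF
Q_s = 31.291 / 0.17597
Q_s = 177.82 PJ


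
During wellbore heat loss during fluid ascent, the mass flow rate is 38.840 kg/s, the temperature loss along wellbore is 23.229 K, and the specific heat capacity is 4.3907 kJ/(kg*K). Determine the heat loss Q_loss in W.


Q_loss = mdot * cp * dT
Q_loss = 38.840 * 4.3907 * 23.229
Q_loss = 3961.353 kW
Convert: 3961.353 kW * 1000.0 = 3.9614e+06 W
Q_loss = 3.9614e+06 W


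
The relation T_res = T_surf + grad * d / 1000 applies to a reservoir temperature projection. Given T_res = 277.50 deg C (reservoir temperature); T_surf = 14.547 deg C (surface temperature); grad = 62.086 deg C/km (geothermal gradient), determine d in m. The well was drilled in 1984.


d = (T_res - T_surf) / grad * 1000
d = (277.50 - 14.547) / 62.086 * 1000
d = 4235.3 m


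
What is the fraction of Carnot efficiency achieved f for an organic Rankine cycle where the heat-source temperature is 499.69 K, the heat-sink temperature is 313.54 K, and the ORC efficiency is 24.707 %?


f = (eta_orc/100) / (1 - Tc/Th)
f = (24.707/100) / (1 - 313.54/499.69)
f = 0.66322


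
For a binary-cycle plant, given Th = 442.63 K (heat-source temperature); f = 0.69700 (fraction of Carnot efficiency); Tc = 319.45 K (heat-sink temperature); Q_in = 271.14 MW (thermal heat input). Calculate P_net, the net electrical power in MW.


Step 1: eta = (1 - Tc/Th)*f = (1 - 319.45/442.63)*0.697 = 0.1939689
Step 2: P_net = eta * Q_in = 0.1939689 * 271.14 = 52.593 MW
P_net = 52.593 MW


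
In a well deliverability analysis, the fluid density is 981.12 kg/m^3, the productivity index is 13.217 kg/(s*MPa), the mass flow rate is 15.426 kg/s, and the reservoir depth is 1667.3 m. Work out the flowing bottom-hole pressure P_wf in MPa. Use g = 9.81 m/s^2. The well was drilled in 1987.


Step 1: P_i = rho*g*h/1e6 = 981.12*9.81*1667.3/1e6 = 16.04741 MPa
Step 2: P_wf = P_i - mdot/PI = 16.04741 - 15.426/13.217 = 14.880 MPa
P_wf = 14.880 MPa


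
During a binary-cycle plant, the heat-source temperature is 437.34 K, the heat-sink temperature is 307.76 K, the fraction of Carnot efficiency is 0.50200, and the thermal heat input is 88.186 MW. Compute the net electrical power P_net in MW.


Step 1: eta = (1 - Tc/Th)*f = (1 - 307.76/437.34)*0.502 = 0.1487382
Step 2: P_net = eta * Q_in = 0.1487382 * 88.186 = 13.117 MW
P_net = 13.117 MW


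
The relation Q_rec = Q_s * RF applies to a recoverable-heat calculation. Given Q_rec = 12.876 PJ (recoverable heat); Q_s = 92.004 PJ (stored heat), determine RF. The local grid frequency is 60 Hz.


RF = Q_rec / Q_s
RF = 12.876 / 92.004
RF = 0.13995


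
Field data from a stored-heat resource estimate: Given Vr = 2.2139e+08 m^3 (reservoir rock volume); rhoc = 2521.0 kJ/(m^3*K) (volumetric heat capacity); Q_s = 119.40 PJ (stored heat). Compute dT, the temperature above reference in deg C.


dT = Q_s * 1e12 / (Vr * rhoc)
dT = 119.40 * 1e12 / (2.2139e+08 * 2521.0)
dT = 213.9309 K
Convert (temperature difference, 1 K = 1 deg C): 213.9309 K = 213.9309 deg C
dT = 213.93 deg C


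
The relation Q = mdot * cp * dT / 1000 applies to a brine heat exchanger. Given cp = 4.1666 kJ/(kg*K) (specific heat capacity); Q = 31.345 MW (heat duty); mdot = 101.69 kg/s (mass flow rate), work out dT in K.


dT = Q * 1000 / (mdot * cp)
dT = 31.345 * 1000 / (101.69 * 4.1666)
dT = 73.979 K


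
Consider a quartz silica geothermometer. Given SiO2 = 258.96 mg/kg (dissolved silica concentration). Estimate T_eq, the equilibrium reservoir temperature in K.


T_eq = 1309 / (5.19 - log10(SiO2)) - 273.15
T_eq = 1309 / (5.19 - log10(258.96)) - 273.15
T_eq = 198.2615 deg C
Convert to K: 198.2615 + 273.15 = 471.41 K
T_eq = 471.41 K


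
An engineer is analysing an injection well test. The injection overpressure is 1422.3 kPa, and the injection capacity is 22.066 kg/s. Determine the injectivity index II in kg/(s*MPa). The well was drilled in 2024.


II = mdot * 1000 / dP
II = 22.066 * 1000 / 1422.3
II = 15.514 kg/(s*MPa)


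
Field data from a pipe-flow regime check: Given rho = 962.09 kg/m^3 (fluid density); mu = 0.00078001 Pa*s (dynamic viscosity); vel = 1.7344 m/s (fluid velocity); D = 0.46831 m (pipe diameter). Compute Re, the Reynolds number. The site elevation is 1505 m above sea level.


Re = rho * vel * D / mu
Re = 962.09 * 1.7344 * 0.46831 / 0.00078001
Re = 1.0018e+06


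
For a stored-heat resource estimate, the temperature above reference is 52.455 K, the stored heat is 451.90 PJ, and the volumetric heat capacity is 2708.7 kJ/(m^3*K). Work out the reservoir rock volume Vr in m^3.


Vr = Q_s * 1e12 / (rhoc * dT)
Vr = 451.90 * 1e12 / (2708.7 * 52.455)
Vr = 3.1805e+09 m^3


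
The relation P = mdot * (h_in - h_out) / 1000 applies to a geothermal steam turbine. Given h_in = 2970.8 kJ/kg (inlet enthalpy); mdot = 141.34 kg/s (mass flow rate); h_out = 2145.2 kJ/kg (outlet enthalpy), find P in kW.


P = mdot * (h_in - h_out) / 1000
P = 141.34 * (2970.8 - 2145.2) / 1000
P = 116.6903 MW
Convert: 116.6903 MW * 1000.0 = 1.1669e+05 kW
P = 1.1669e+05 kW


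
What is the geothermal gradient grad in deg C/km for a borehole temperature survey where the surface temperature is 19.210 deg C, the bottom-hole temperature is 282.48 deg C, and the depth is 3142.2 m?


grad = (T_d - T_surf) / d * 1000
grad = (282.48 - 19.210) / 3142.2 * 1000
grad = 83.785 deg C/km


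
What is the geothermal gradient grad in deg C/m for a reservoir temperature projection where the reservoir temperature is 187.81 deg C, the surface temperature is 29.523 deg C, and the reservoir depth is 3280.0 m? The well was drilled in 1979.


grad = (T_res - T_surf) / d * 1000
grad = (187.81 - 29.523) / 3280.0 * 1000
grad = 48.25823 deg C/km
Convert: 48.25823 deg C/km * 0.001 = 0.048258 deg C/m
grad = 0.048258 deg C/m


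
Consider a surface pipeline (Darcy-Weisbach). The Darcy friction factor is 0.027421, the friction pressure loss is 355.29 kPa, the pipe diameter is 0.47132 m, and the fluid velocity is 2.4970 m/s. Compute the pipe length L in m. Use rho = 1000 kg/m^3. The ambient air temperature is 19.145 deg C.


L = dP*1000*D / (f*rho*vel^2/2)
L = 355.29*1000*0.47132 / (0.027421*1000*2.4970^2/2)
L = 1958.9 m


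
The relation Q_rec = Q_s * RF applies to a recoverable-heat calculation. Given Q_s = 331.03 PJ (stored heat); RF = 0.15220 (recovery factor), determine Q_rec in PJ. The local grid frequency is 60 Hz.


Q_rec = Q_s * RF
Q_rec = 331.03 * 0.15220
Q_rec = 50.383 PJ


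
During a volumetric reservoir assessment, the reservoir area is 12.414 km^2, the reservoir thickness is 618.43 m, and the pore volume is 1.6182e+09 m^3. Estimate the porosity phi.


phi = Vp / (A * 1e6 * hr)
phi = 1.6182e+09 / (12.414 * 1e6 * 618.43)
phi = 0.21078


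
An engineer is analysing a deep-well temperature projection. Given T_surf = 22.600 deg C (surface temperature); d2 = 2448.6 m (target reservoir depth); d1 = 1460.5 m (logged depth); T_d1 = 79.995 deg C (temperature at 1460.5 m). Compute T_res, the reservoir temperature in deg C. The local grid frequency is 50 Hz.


Step 1: grad = (T_d1 - T_surf)/d1 * 1000 = (79.995 - 22.6)/1460.5 * 1000 = 39.29819 deg C/km
Step 2: T_res = T_surf + grad*d2/1000 = 22.6 + 39.29819*2448.6/1000 = 118.83 deg C
T_res = 118.83 deg C


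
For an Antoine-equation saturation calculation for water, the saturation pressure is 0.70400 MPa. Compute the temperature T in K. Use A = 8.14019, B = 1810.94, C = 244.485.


T = B / (A - log10(P_sat * 760 / 0.101325)) - C
T = 1810.94 / (8.14019 - log10(0.70400 * 760 / 0.101325)) - 244.485
T = 165.4599 deg C
Convert to K: 165.4599 + 273.15 = 438.61 K
T = 438.61 K


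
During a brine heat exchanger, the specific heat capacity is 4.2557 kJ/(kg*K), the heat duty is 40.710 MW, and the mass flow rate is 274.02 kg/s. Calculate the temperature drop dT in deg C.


dT = Q * 1000 / (mdot * cp)
dT = 40.710 * 1000 / (274.02 * 4.2557)
dT = 34.90984 K
Convert (temperature difference, 1 K = 1 deg C): 34.90984 K = 34.90984 deg C
dT = 34.910 deg C


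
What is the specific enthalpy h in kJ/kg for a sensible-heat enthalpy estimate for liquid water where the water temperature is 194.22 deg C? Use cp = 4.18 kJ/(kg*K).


h = cp * T
h = 4.18 * 194.22
h = 811.84 kJ/kg


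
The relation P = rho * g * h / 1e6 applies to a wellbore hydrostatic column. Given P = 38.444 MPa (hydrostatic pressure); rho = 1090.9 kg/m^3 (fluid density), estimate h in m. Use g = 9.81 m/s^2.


h = P * 1e6 / (g * rho)
h = 38.444 * 1e6 / (9.81 * 1090.9)
h = 3592.3 m


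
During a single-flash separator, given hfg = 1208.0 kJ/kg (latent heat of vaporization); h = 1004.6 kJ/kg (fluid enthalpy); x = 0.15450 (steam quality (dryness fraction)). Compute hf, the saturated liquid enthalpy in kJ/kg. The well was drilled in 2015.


hf = h - x * hfg
hf = 1004.6 - 0.15450 * 1208.0
hf = 817.96 kJ/kg


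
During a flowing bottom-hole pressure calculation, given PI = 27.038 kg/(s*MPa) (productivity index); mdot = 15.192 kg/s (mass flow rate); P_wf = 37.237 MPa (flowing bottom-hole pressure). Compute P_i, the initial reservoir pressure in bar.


P_i = P_wf + mdot / PI
P_i = 37.237 + 15.192 / 27.038
P_i = 37.79888 MPa
Convert: 37.79888 MPa * 10.0 = 377.99 bar
P_i = 377.99 bar


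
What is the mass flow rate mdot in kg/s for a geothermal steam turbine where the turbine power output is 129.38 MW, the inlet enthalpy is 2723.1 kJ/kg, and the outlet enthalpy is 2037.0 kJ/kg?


mdot = P * 1000 / (h_in - h_out)
mdot = 129.38 * 1000 / (2723.1 - 2037.0)
mdot = 188.57 kg/s


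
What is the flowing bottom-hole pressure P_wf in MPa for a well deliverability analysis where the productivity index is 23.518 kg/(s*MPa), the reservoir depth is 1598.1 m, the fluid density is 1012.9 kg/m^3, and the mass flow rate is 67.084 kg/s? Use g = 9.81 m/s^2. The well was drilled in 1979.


Step 1: P_i = rho*g*h/1e6 = 1012.9*9.81*1598.1/1e6 = 15.87960 MPa
Step 2: P_wf = P_i - mdot/PI = 15.87960 - 67.084/23.518 = 13.027 MPa
P_wf = 13.027 MPa


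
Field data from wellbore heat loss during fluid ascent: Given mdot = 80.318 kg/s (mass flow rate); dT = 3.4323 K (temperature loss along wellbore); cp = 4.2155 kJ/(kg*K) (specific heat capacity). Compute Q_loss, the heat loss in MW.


Q_loss = mdot * cp * dT
Q_loss = 80.318 * 4.2155 * 3.4323
Q_loss = 1162.110 kW
Convert: 1162.110 kW * 0.001 = 1.1621 MW
Q_loss = 1.1621 MW


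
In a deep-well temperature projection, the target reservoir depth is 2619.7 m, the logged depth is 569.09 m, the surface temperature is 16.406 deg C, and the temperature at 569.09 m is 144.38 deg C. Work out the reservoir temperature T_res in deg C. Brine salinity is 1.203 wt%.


Step 1: grad = (T_d1 - T_surf)/d1 * 1000 = (144.38 - 16.406)/569.09 * 1000 = 224.8748 deg C/km
Step 2: T_res = T_surf + grad*d2/1000 = 16.406 + 224.8748*2619.7/1000 = 605.51 deg C
T_res = 605.51 deg C


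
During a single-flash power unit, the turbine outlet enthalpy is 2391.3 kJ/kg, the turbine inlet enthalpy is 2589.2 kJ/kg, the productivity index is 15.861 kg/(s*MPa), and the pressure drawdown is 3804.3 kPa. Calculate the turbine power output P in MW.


Step 1: mdot = PI * dP / 1000 = 15.861 * 3804.3 / 1000 = 60.34000 kg/s
Step 2: P = mdot*(h_in - h_out)/1000 = 60.34000*(2589.2 - 2391.3)/1000 = 11.941 MW
P = 11.941 MW


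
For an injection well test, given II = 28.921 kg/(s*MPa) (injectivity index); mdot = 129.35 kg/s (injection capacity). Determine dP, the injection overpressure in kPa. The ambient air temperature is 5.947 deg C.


dP = mdot * 1000 / II
dP = 129.35 * 1000 / 28.921
dP = 4472.5 kPa


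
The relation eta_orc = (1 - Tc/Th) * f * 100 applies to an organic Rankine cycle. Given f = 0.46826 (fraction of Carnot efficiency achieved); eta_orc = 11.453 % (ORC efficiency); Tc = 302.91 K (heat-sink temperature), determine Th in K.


Th = Tc / (1 - (eta_orc/100)/f)
Th = 302.91 / (1 - (11.453/100)/0.46826)
Th = 400.99 K


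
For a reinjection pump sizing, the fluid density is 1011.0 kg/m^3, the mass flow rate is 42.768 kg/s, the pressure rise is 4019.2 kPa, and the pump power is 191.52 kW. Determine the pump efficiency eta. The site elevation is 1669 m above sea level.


eta = mdot * dP / (rho * P_pump)
eta = 42.768 * 4019.2 / (1011.0 * 191.52)
eta = 0.88776


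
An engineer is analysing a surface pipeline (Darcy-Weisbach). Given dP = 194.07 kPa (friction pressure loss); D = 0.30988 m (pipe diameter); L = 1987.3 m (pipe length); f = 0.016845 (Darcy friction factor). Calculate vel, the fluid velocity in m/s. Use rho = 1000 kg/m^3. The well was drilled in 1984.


vel = sqrt(dP*1000*2*D / (f*L*rho))
vel = sqrt(194.07*1000*2*0.30988 / (0.016845*1987.3*1000))
vel = 1.8955 m/s


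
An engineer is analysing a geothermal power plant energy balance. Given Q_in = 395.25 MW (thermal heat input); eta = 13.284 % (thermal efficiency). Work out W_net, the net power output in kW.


W_net = eta / 100 * Q_in
W_net = 13.284 / 100 * 395.25
W_net = 52.50501 MW
Convert: 52.50501 MW * 1000.0 = 52505 kW
W_net = 52505 kW


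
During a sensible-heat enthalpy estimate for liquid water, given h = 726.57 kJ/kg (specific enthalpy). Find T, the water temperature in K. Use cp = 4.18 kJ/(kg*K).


T = h / cp
T = 726.57 / 4.18
T = 173.8206 deg C
Convert to K: 173.8206 + 273.15 = 446.97 K
T = 446.97 K


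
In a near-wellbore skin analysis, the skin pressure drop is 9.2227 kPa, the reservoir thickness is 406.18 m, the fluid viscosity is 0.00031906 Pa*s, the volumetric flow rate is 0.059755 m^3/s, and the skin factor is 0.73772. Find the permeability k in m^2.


k = S*q*mu / (2*pi*dP_s*1000*hr)
k = 0.73772*0.059755*0.00031906 / (2*pi*9.2227*1000*406.18)
k = 5.9756e-13 m^2


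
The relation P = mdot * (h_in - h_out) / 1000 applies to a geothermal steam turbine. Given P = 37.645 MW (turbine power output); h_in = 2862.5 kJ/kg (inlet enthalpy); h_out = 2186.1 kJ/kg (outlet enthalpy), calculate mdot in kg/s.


mdot = P * 1000 / (h_in - h_out)
mdot = 37.645 * 1000 / (2862.5 - 2186.1)
mdot = 55.655 kg/s


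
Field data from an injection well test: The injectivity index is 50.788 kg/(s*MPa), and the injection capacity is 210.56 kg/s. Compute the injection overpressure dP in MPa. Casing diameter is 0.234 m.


dP = mdot * 1000 / II
dP = 210.56 * 1000 / 50.788
dP = 4145.861 kPa
Convert: 4145.861 kPa * 0.001 = 4.1459 MPa
dP = 4.1459 MPa


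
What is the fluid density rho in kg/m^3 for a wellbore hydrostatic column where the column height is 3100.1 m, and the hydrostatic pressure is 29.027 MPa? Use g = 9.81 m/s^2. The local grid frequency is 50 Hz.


rho = P * 1e6 / (g * h)
rho = 29.027 * 1e6 / (9.81 * 3100.1)
rho = 954.46 kg/m^3


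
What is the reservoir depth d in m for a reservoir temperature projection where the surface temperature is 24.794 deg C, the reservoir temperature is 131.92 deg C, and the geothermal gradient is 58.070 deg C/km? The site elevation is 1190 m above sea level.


d = (T_res - T_surf) / grad * 1000
d = (131.92 - 24.794) / 58.070 * 1000
d = 1844.8 m


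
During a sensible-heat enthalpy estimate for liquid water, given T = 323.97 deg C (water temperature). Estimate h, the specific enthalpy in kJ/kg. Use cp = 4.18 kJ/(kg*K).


h = cp * T
h = 4.18 * 323.97
h = 1354.2 kJ/kg


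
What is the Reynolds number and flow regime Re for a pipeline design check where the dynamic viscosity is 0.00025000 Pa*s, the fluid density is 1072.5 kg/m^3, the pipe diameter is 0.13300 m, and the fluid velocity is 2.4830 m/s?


Step 1: Re = rho*vel*D/mu = 1072.5*2.483*0.133/0.00025 = 1.4167e+06
Step 2: Re = 1.4167e+06 > 4000, so flow is turbulent.
Re = 1.4167e+06 (turbulent)


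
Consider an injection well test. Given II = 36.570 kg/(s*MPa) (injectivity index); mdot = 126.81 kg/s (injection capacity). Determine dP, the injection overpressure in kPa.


dP = mdot * 1000 / II
dP = 126.81 * 1000 / 36.570
dP = 3467.6 kPa


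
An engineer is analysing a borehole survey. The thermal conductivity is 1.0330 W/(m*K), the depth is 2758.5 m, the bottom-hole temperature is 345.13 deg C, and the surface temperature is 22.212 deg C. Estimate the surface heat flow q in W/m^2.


Step 1: grad = (T_d - T_surf)/d * 1000 = (345.13 - 22.212)/2758.5 * 1000 = 117.0629 deg C/km
Step 2: q = k * grad / 1000 = 1.033 * 117.0629 / 1000 = 0.12093 W/m^2
q = 0.12093 W/m^2


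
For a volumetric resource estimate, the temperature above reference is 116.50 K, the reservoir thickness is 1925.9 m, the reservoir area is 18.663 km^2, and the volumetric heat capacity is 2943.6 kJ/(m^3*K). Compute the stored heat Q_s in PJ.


Step 1: Vr = A*1e6*hr = 18.663*1e6*1925.9 = 3.594307e+10 m^3
Step 2: Q_s = Vr*rhoc*dT/1e12 = 3.594307e+10*2943.6*116.5/1e12 = 12326 PJ
Q_s = 12326 PJ


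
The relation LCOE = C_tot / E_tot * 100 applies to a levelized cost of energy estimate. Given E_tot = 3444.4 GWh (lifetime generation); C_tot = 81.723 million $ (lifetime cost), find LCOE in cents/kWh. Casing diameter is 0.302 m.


LCOE = C_tot / E_tot * 100
LCOE = 81.723 / 3444.4 * 100
LCOE = 2.3726 cents/kWh


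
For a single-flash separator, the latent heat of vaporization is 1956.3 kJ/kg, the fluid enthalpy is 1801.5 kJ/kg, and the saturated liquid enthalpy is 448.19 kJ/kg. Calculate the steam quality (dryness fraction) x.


x = (h - hf) / hfg
x = (1801.5 - 448.19) / 1956.3
x = 0.69177


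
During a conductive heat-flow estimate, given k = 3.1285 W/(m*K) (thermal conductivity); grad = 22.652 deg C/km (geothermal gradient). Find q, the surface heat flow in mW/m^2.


q = k * grad / 1000
q = 3.1285 * 22.652 / 1000
q = 0.07086678 W/m^2
Convert: 0.07086678 W/m^2 * 1000.0 = 70.867 mW/m^2
q = 70.867 mW/m^2


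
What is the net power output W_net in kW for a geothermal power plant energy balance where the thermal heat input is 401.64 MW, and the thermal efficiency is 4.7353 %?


W_net = eta / 100 * Q_in
W_net = 4.7353 / 100 * 401.64
W_net = 19.01886 MW
Convert: 19.01886 MW * 1000.0 = 19019 kW
W_net = 19019 kW


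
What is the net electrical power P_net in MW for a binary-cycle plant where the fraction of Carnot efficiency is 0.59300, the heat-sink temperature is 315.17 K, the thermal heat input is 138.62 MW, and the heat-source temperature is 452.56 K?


Step 1: eta = (1 - Tc/Th)*f = (1 - 315.17/452.56)*0.593 = 0.1800253
Step 2: P_net = eta * Q_in = 0.1800253 * 138.62 = 24.955 MW
P_net = 24.955 MW


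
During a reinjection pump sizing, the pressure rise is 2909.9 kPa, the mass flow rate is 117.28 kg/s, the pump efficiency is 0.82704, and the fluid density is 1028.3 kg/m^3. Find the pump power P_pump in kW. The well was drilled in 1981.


P_pump = mdot * dP / (rho * eta)
P_pump = 117.28 * 2909.9 / (1028.3 * 0.82704)
P_pump = 401.29 kW


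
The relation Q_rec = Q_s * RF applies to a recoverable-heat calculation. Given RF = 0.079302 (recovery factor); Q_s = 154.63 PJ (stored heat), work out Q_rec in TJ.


Q_rec = Q_s * RF
Q_rec = 154.63 * 0.079302
Q_rec = 12.26247 PJ
Convert: 12.26247 PJ * 1000.0 = 12262 TJ
Q_rec = 12262 TJ


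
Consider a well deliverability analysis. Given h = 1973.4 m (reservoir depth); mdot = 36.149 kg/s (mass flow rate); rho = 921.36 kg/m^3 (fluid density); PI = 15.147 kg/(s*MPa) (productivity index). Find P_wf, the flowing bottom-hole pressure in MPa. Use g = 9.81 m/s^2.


Step 1: P_i = rho*g*h/1e6 = 921.36*9.81*1973.4/1e6 = 17.83666 MPa
Step 2: P_wf = P_i - mdot/PI = 17.83666 - 36.149/15.147 = 15.450 MPa
P_wf = 15.450 MPa


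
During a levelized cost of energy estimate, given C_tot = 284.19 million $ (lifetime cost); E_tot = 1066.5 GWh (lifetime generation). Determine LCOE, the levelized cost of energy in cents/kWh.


LCOE = C_tot / E_tot * 100
LCOE = 284.19 / 1066.5 * 100
LCOE = 26.647 cents/kWh


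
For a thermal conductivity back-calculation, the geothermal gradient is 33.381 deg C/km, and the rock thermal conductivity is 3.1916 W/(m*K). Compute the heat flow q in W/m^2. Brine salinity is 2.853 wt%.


q = k * grad / 1000
q = 3.1916 * 33.381 / 1000
q = 0.10654 W/m^2


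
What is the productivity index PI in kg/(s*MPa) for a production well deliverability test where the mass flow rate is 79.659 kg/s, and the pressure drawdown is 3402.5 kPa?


PI = mdot * 1000 / dP
PI = 79.659 * 1000 / 3402.5
PI = 23.412 kg/(s*MPa)


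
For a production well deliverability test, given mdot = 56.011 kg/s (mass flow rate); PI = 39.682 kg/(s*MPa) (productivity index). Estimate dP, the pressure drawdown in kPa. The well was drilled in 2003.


dP = mdot * 1000 / PI
dP = 56.011 * 1000 / 39.682
dP = 1411.5 kPa


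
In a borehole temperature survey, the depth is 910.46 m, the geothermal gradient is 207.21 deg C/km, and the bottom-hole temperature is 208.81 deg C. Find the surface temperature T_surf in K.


T_surf = T_d - grad * d / 1000
T_surf = 208.81 - 207.21 * 910.46 / 1000
T_surf = 20.15358 deg C
Convert to K: 20.15358 + 273.15 = 293.30 K
T_surf = 293.30 K


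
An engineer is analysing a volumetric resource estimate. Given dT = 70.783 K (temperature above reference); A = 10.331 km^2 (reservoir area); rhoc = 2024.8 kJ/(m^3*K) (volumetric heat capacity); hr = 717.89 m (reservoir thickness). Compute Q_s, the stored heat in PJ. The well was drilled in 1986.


Step 1: Vr = A*1e6*hr = 10.331*1e6*717.89 = 7.416522e+09 m^3
Step 2: Q_s = Vr*rhoc*dT/1e12 = 7.416522e+09*2024.8*70.783/1e12 = 1062.9 PJ
Q_s = 1062.9 PJ


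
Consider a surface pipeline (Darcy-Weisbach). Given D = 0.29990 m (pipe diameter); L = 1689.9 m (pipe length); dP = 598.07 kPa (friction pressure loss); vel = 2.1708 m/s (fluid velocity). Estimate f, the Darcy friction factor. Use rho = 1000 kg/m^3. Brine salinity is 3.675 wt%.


f = dP*1000 / ((L/D)*(rho*vel^2/2))
f = 598.07*1000 / ((1689.9/0.29990)*(1000*2.1708^2/2))
f = 0.045046


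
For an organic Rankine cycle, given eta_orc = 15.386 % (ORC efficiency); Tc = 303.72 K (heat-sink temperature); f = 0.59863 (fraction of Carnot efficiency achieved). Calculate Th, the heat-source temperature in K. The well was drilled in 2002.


Th = Tc / (1 - (eta_orc/100)/f)
Th = 303.72 / (1 - (15.386/100)/0.59863)
Th = 408.79 K


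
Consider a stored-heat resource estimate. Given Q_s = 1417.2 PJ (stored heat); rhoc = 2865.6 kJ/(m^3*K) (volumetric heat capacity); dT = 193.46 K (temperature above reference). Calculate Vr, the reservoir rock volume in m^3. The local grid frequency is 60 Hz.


Vr = Q_s * 1e12 / (rhoc * dT)
Vr = 1417.2 * 1e12 / (2865.6 * 193.46)
Vr = 2.5564e+09 m^3


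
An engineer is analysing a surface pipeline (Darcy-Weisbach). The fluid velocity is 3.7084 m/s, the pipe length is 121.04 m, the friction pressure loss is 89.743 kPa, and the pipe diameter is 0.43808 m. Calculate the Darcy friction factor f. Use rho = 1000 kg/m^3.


f = dP*1000 / ((L/D)*(rho*vel^2/2))
f = 89.743*1000 / ((121.04/0.43808)*(1000*3.7084^2/2))
f = 0.047237


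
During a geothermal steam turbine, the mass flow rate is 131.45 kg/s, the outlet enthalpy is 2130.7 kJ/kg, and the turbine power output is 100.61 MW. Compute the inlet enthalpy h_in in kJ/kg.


h_in = h_out + P * 1000 / mdot
h_in = 2130.7 + 100.61 * 1000 / 131.45
h_in = 2896.1 kJ/kg


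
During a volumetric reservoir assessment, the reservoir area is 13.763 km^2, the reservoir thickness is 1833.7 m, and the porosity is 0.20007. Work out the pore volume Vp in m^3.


Vp = A * 1e6 * hr * phi
Vp = 13.763 * 1e6 * 1833.7 * 0.20007
Vp = 5.0492e+09 m^3


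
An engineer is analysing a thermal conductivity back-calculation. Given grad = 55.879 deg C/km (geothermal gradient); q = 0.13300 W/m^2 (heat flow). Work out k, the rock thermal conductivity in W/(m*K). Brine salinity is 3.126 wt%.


k = q / (grad / 1000)
k = 0.13300 / (55.879 / 1000)
k = 2.3801 W/(m*K)


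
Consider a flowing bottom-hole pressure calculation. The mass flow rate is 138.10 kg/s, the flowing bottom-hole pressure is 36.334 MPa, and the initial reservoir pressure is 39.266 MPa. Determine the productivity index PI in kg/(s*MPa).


PI = mdot / (P_i - P_wf)
PI = 138.10 / (39.266 - 36.334)
PI = 47.101 kg/(s*MPa)


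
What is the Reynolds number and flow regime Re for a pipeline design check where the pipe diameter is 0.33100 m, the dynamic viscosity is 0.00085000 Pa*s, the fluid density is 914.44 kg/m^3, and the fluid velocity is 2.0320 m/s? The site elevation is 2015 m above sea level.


Step 1: Re = rho*vel*D/mu = 914.44*2.032*0.331/0.00085 = 7.2358e+05
Step 2: Re = 7.2358e+05 > 4000, so flow is turbulent.
Re = 7.2358e+05 (turbulent)


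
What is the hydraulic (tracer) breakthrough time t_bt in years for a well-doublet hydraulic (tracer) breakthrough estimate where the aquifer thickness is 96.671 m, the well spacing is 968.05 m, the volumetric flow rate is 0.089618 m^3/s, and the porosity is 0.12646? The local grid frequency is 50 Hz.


t_bt = pi * hr * phi * L^2 / (3 * Qv) / (365.25*86400)
t_bt = pi * 96.671 * 0.12646 * 968.05^2 / (3 * 0.089618) / (365.25*86400)
t_bt = 4.2420 years


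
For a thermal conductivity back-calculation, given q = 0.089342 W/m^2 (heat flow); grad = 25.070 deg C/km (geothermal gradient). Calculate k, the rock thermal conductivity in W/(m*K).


k = q / (grad / 1000)
k = 0.089342 / (25.070 / 1000)
k = 3.5637 W/(m*K)


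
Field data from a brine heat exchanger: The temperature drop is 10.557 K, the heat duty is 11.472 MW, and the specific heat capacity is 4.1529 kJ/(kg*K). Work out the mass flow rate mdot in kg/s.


mdot = Q * 1000 / (cp * dT)
mdot = 11.472 * 1000 / (4.1529 * 10.557)
mdot = 261.67 kg/s


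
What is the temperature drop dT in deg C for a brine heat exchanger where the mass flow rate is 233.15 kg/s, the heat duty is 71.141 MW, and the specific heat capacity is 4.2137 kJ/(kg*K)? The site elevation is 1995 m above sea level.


dT = Q * 1000 / (mdot * cp)
dT = 71.141 * 1000 / (233.15 * 4.2137)
dT = 72.41373 K
Convert (temperature difference, 1 K = 1 deg C): 72.41373 K = 72.41373 deg C
dT = 72.414 deg C


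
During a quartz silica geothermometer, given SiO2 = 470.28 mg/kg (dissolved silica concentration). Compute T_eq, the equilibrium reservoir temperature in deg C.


T_eq = 1309 / (5.19 - log10(SiO2)) - 273.15
T_eq = 1309 / (5.19 - log10(470.28)) - 273.15
T_eq = 246.78 deg C


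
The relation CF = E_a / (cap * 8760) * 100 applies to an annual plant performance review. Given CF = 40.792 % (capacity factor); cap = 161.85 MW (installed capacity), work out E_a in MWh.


E_a = CF / 100 * cap * 8760
E_a = 40.792 / 100 * 161.85 * 8760
E_a = 5.7835e+05 MWh


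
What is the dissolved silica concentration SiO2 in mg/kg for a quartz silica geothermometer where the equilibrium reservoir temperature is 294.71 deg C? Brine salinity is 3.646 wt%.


SiO2 = 10^(5.19 - 1309/(T_eq + 273.15))
SiO2 = 10^(5.19 - 1309/(294.71 + 273.15))
SiO2 = 767.10 mg/kg


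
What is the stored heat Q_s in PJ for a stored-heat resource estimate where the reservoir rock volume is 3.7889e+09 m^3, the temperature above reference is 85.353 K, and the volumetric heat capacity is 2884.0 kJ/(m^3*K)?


Q_s = Vr * rhoc * dT / 1e12
Q_s = 3.7889e+09 * 2884.0 * 85.353 / 1e12
Q_s = 932.67 PJ


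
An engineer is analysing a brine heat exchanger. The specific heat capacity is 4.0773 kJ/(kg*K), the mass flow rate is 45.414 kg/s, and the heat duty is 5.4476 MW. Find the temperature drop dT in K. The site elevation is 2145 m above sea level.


dT = Q * 1000 / (mdot * cp)
dT = 5.4476 * 1000 / (45.414 * 4.0773)
dT = 29.420 K


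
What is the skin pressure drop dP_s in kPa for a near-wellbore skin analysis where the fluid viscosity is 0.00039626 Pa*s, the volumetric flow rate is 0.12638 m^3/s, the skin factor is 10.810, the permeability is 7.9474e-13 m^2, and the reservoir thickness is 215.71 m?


dP_s = S * q * mu / (2*pi*k*hr) / 1000
dP_s = 10.810 * 0.12638 * 0.00039626 / (2*pi*7.9474e-13*215.71) / 1000
dP_s = 502.58 kPa


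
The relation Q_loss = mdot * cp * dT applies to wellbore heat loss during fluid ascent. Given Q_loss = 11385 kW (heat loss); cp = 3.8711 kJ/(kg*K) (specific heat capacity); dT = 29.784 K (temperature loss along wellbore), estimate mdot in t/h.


mdot = Q_loss / (cp * dT)
mdot = 11385 / (3.8711 * 29.784)
mdot = 98.74512 kg/s
Convert: 98.74512 kg/s * 3.6 = 355.48 t/h
mdot = 355.48 t/h


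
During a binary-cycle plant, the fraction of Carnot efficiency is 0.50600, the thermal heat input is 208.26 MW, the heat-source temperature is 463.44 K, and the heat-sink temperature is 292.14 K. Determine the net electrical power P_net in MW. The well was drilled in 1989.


Step 1: eta = (1 - Tc/Th)*f = (1 - 292.14/463.44)*0.506 = 0.1870313
Step 2: P_net = eta * Q_in = 0.1870313 * 208.26 = 38.951 MW
P_net = 38.951 MW


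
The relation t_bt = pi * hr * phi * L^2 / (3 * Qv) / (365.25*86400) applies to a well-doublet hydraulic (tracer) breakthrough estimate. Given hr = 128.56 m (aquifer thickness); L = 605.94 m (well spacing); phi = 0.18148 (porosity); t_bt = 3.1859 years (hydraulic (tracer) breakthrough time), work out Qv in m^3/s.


Qv = pi*hr*phi*L^2 / (3*t_bt*365.25*86400)
Qv = pi*128.56*0.18148*605.94^2 / (3*3.1859*365.25*86400)
Qv = 0.089225 m^3/s


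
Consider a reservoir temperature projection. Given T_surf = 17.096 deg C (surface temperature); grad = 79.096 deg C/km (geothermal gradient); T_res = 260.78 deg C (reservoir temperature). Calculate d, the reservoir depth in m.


d = (T_res - T_surf) / grad * 1000
d = (260.78 - 17.096) / 79.096 * 1000
d = 3080.9 m


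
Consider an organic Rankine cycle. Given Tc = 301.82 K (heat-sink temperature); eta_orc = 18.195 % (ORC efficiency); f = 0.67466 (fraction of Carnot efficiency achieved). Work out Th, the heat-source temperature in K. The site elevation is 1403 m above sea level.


Th = Tc / (1 - (eta_orc/100)/f)
Th = 301.82 / (1 - (18.195/100)/0.67466)
Th = 413.28 K


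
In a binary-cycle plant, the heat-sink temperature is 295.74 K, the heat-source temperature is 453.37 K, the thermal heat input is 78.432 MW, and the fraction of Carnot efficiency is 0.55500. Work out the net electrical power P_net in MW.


Step 1: eta = (1 - Tc/Th)*f = (1 - 295.74/453.37)*0.555 = 0.1929652
Step 2: P_net = eta * Q_in = 0.1929652 * 78.432 = 15.135 MW
P_net = 15.135 MW


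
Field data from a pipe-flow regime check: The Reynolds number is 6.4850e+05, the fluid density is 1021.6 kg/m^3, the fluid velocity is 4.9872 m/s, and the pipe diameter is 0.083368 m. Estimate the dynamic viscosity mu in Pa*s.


mu = rho * vel * D / Re
mu = 1021.6 * 4.9872 * 0.083368 / 6.4850e+05
mu = 0.00065498 Pa*s


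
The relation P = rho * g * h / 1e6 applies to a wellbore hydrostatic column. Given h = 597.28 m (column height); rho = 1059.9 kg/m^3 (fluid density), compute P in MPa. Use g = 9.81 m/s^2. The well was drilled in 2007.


P = rho * g * h / 1e6
P = 1059.9 * 9.81 * 597.28 / 1e6
P = 6.2103 MPa


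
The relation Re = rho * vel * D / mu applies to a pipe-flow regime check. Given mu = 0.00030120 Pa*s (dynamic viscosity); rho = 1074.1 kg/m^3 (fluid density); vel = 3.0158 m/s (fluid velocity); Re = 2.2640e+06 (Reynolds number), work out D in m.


D = Re * mu / (rho * vel)
D = 2.2640e+06 * 0.00030120 / (1074.1 * 3.0158)
D = 0.21052 m


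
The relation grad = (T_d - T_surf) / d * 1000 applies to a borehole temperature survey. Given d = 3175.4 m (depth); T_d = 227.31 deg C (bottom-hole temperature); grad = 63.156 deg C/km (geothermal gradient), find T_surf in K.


T_surf = T_d - grad * d / 1000
T_surf = 227.31 - 63.156 * 3175.4 / 1000
T_surf = 26.76444 deg C
Convert to K: 26.76444 + 273.15 = 299.91 K
T_surf = 299.91 K


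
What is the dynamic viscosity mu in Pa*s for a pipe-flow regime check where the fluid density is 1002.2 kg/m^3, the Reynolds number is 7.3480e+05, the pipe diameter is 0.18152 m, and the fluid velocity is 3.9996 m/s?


mu = rho * vel * D / Re
mu = 1002.2 * 3.9996 * 0.18152 / 7.3480e+05
mu = 0.00099021 Pa*s


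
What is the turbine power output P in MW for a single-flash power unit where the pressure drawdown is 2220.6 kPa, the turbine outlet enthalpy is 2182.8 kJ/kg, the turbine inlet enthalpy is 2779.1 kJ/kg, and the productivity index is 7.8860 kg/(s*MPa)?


Step 1: mdot = PI * dP / 1000 = 7.886 * 2220.6 / 1000 = 17.51165 kg/s
Step 2: P = mdot*(h_in - h_out)/1000 = 17.51165*(2779.1 - 2182.8)/1000 = 10.442 MW
P = 10.442 MW


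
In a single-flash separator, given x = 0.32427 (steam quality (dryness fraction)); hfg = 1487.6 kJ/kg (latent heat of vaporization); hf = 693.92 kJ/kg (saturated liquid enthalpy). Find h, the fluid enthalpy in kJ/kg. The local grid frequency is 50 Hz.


h = hf + x * hfg
h = 693.92 + 0.32427 * 1487.6
h = 1176.3 kJ/kg


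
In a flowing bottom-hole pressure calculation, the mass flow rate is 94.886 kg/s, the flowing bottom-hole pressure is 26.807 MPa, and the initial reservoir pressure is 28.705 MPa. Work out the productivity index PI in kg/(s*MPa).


PI = mdot / (P_i - P_wf)
PI = 94.886 / (28.705 - 26.807)
PI = 49.993 kg/(s*MPa)


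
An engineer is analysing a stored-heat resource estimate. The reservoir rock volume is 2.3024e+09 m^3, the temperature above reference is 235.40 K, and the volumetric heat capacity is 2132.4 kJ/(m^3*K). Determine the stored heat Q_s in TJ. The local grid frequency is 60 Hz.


Q_s = Vr * rhoc * dT / 1e12
Q_s = 2.3024e+09 * 2132.4 * 235.40 / 1e12
Q_s = 1155.729 PJ
Convert: 1155.729 PJ * 1000.0 = 1.1557e+06 TJ
Q_s = 1.1557e+06 TJ
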